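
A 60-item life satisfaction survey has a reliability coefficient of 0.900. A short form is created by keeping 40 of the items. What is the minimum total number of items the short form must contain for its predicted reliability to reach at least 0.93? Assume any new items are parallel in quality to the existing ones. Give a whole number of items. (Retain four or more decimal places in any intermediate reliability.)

Short-form reliability: n = 40/60 = 0.6667; r_40 = n·r/(1+(n−1)r) ≈ 0.8571
Then solve for n' with r_old = 0.8571, r_target = 0.93: n' = 0.93(1 − 0.8571)/[0.8571(1 − 0.93)] = 2.2151
Total items = 2.2151 × 40 = 88.60, rounded up to 89.

89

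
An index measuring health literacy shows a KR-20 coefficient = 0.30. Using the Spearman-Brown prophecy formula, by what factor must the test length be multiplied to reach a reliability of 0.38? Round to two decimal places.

Spearman-Brown solved for the length factor n:
n = r_target (1 − r_old) / [ r_old (1 − r_target) ]
n = 0.38(1 − 0.30) / [0.30(1 − 0.38)]
  = 0.2660 / 0.1860 = 1.4301

1.43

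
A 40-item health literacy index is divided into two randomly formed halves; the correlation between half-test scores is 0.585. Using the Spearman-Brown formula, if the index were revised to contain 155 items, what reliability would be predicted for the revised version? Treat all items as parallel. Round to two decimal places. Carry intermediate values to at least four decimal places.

First correct the split-half correlation to full-test reliability: r_full = 2 × 0.585 / (1 + 0.585) ≈ 0.7382
Length factor from 40 to 155 items: n = 155/40 = 3.8750
r_new = n·r_full / (1 + (n − 1)·r_full) = 2.8605 / 3.1223 ≈ 0.9162

0.92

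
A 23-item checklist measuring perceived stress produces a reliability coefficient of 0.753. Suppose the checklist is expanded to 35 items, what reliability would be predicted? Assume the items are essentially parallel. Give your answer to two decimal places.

n = 35/23 = 1.5217
By Spearman-Brown, r_new = n r / (1 + (n − 1) r).
r_new = 1.5217·0.753 / [1 + (1.5217 − 1)·0.753]
     = 1.1458 / 1.3928 = 0.8227

0.82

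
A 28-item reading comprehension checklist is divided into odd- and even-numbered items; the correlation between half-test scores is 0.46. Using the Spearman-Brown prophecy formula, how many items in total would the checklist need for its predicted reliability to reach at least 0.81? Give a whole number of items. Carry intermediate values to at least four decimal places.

71

r_full = 2(0.46)/(1 + 0.46) = 0.6301
n = r_tgt(1 − r_full) / [r_full(1 − r_tgt)] = 0.81 × 0.3699 / (0.6301 × 0.19) ≈ 2.5027
Items = 2.5027 × 28 ≈ 70.08 → 71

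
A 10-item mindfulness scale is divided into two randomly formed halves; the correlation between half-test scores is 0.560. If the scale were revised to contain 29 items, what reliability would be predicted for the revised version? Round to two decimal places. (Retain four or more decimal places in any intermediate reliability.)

Full-test reliability from the split-half r: r_full = 2(0.560)/(1 + 0.560) = 0.7179
Then adjust to 29 items: n = 29/10 = 2.9000
r_new = n·r_full / (1 + (n − 1)·r_full) = 2.0819 / 2.3640 ≈ 0.8807

0.88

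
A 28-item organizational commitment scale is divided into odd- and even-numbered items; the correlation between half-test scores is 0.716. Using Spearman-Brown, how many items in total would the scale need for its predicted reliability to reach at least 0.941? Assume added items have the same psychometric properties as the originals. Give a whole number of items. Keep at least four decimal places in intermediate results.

89

r_full = 2(0.716)/(1 + 0.716) = 0.8345
Solve Spearman-Brown for n: n = 0.941(1 − 0.8345) / [0.8345(1 − 0.941)] = 3.1631
Required items = 3.1631 × 28 = 88.57, so 89 items.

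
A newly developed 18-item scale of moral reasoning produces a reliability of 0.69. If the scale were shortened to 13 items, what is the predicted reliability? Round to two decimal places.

0.62

The new length is 13/18 = 0.7222 times the old.
r_new = (0.7222 × 0.69) / (1 + (0.7222 − 1) × 0.69)
r_new = 0.4983 / 0.8083 ≈ 0.6165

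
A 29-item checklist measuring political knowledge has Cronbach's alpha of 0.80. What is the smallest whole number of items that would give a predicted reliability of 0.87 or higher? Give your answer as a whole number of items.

49

n = [0.87 × 0.20] / [0.80 × 0.13]
  = 0.1740 / 0.1040 = 1.6731
Items needed = n × 29 = 1.6731 × 29 ≈ 48.52 → round up to 49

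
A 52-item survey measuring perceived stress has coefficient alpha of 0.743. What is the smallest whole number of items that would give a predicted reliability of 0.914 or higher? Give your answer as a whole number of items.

Rearranging the Spearman-Brown formula for n,
n = r_target (1 − r_old) / [ r_old (1 − r_target) ]
n = 0.914 × (1 − 0.743) / [ 0.743 × (1 − 0.914) ]
n = 0.234898 / 0.063898 ≈ 3.6761
Items needed = n × 52 = 3.6761 × 52 ≈ 191.16 → round up to 192

192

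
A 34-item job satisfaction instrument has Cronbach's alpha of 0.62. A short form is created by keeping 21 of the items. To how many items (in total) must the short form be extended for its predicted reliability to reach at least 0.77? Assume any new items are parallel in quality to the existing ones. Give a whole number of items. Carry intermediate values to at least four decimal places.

70

First, r for the 21-item form: n = 21/34 = 0.6176, so r_21 = 0.6176·0.62/(1 + (0.6176 − 1)·0.62) = 0.5019
Length factor from the short form to reach 0.77: n' = 0.77(1 − 0.5019) / [0.5019(1 − 0.77)] ≈ 3.3225
Total items = 3.3225 × 21 = 69.77, rounded up to 70.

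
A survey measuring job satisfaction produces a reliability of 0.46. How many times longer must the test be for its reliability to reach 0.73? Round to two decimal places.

Rearranging the Spearman-Brown formula for n,
n = r*(1 − r) / [ r (1 − r*) ]
n = 0.73(1 − 0.46) / [0.46(1 − 0.73)]
n = 0.3942 / 0.1242 ≈ 3.1739

3.17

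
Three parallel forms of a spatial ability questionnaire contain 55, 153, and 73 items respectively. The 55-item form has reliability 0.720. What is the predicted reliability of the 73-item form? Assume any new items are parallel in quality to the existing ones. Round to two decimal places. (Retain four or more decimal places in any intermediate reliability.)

0.77

The 153-item form is not needed; work directly from the 55-item form with n = 73/55 = 1.3273.
r_{73} = n·r / (1 + (n − 1)·r) = 0.9557 / 1.2357 ≈ 0.7734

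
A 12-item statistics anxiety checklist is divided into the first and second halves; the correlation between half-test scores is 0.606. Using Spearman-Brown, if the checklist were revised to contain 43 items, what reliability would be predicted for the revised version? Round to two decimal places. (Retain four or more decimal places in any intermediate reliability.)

Spearman-Brown correction (n = 2): r_full = 2·0.606/(1 + 0.606) = 0.7547
Length factor from 12 to 43 items: n = 43/12 = 3.5833
r_new = n·r_full / (1 + (n − 1)·r_full) = 2.7043 / 2.9496 ≈ 0.9168

0.92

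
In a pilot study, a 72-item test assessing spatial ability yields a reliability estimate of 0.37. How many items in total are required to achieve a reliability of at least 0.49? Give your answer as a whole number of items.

Rearranging the Spearman-Brown formula for n,
n = r*(1 − r) / [ r (1 − r*) ]
n = 0.49(1 − 0.37) / [0.37(1 − 0.49)]
  = 0.3087 / 0.1887 = 1.6359
1.6359 × 72 = 117.78 → 118 items

118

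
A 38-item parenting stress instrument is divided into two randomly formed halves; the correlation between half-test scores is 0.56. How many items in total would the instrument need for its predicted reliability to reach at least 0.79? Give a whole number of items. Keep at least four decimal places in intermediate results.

57

Corrected full-test reliability: r_full = 2 × 0.56 / (1 + 0.56) ≈ 0.7179
Solve Spearman-Brown for n: n = 0.79(1 − 0.7179) / [0.7179(1 − 0.79)] = 1.4782
Required items = 1.4782 × 38 = 56.17, so 57 items.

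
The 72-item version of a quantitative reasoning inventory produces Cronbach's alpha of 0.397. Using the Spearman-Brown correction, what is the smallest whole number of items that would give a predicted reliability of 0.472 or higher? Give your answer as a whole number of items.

98

Rearranging the Spearman-Brown formula for n,
n = r_target (1 − r_old) / [ r_old (1 − r_target) ]
n = 0.472(1 − 0.397) / [0.397(1 − 0.472)]
  = 0.284616 / 0.209616 = 1.3578
So the test needs 1.3578 × 72 ≈ 97.76 items; rounding up, 98.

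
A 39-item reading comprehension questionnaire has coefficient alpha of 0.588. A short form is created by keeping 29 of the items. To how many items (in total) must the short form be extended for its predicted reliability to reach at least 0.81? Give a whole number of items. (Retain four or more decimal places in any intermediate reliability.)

Short-form reliability: n = 29/39 = 0.7436; r_29 = n·r/(1+(n−1)r) ≈ 0.5149
Then solve for n' with r_old = 0.5149, r_target = 0.81: n' = 0.81(1 − 0.5149)/[0.5149(1 − 0.81)] = 4.0164
Items = 4.0164 × 29 ≈ 116.48 → 117

117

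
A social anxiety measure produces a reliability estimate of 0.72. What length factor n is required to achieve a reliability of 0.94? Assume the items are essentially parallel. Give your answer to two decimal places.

6.09

Invert Spearman-Brown to solve for n:
n = r*(1 − r) / [ r (1 − r*) ]
n = 0.94 × (1 − 0.72) / [ 0.72 × (1 − 0.94) ]
  = 0.2632 / 0.0432 = 6.0926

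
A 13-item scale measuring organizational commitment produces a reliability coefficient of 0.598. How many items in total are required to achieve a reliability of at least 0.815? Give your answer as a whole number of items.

n = [0.815 × 0.402] / [0.598 × 0.185]
  = 0.327630 / 0.110630 = 2.9615
Items needed = n × 13 = 2.9615 × 13 ≈ 38.50 → round up to 39

39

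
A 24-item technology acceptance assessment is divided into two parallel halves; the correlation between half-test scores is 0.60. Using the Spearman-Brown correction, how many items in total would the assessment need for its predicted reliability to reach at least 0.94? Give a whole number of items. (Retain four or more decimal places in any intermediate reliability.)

126

Corrected full-test reliability: r_full = 2 × 0.60 / (1 + 0.60) ≈ 0.7500
n = r_tgt(1 − r_full) / [r_full(1 − r_tgt)] = 0.94 × 0.2500 / (0.7500 × 0.06) ≈ 5.2222
Required items = 5.2222 × 24 = 125.33, so 126 items.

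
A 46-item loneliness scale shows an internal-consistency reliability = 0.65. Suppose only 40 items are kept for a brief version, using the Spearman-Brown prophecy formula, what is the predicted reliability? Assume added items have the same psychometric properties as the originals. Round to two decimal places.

The new length is 40/46 = 0.8696 times the old.
Spearman-Brown: r_new = n·r / (1 + (n − 1)·r)
r_new = (0.8696 × 0.65) / (1 + (0.8696 − 1) × 0.65)
r_new = 0.5652 / 0.9152 ≈ 0.6176

0.62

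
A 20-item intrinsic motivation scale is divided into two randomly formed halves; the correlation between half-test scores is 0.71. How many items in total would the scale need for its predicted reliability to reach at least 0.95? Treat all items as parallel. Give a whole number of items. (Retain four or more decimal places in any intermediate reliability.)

78

Corrected full-test reliability: r_full = 2 × 0.71 / (1 + 0.71) ≈ 0.8304
Solve Spearman-Brown for n: n = 0.95(1 − 0.8304) / [0.8304(1 − 0.95)] = 3.8805
Required items = 3.8805 × 20 = 77.61, so 78 items.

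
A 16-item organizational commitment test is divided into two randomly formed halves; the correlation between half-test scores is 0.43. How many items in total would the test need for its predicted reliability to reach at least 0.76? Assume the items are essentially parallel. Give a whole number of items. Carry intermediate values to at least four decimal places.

34

r_full = 2(0.43)/(1 + 0.43) = 0.6014
Solve Spearman-Brown for n: n = 0.76(1 − 0.6014) / [0.6014(1 − 0.76)] = 2.0988
Items = 2.0988 × 16 ≈ 33.58 → 34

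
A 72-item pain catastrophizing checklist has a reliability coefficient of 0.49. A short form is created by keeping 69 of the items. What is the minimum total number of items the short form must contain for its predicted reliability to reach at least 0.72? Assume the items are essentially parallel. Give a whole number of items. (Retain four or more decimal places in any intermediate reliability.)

193

Short-form reliability: n = 69/72 = 0.9583; r_69 = n·r/(1+(n−1)r) ≈ 0.4794
Length factor from the short form to reach 0.72: n' = 0.72(1 − 0.4794) / [0.4794(1 − 0.72)] ≈ 2.7924
Total items = 2.7924 × 69 = 192.68, rounded up to 193.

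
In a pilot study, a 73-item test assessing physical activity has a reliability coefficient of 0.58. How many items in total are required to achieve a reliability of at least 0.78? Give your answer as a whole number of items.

188

Invert Spearman-Brown to solve for n:
n = r_target (1 − r_old) / [ r_old (1 − r_target) ]
n = 0.78(1 − 0.58) / [0.58(1 − 0.78)]
n = 0.3276 / 0.1276 ≈ 2.5674
So the test needs 2.5674 × 73 ≈ 187.42 items; rounding up, 188.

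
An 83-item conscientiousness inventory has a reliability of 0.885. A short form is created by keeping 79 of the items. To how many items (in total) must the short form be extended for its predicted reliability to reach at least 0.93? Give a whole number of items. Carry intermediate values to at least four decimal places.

144

First, r for the 79-item form: n = 79/83 = 0.9518, so r_79 = 0.9518·0.885/(1 + (0.9518 − 1)·0.885) = 0.8799
Length factor from the short form to reach 0.93: n' = 0.93(1 − 0.8799) / [0.8799(1 − 0.93)] ≈ 1.8134
Items = 1.8134 × 79 ≈ 143.26 → 144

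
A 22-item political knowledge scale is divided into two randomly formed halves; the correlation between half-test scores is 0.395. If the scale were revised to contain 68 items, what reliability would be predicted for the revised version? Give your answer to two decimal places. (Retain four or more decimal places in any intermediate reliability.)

First correct the split-half correlation to full-test reliability: r_full = 2 × 0.395 / (1 + 0.395) ≈ 0.5663
Length factor from 22 to 68 items: n = 68/22 = 3.0909
r_new = n·r_full / (1 + (n − 1)·r_full) = 1.7504 / 2.1841 ≈ 0.8014

0.80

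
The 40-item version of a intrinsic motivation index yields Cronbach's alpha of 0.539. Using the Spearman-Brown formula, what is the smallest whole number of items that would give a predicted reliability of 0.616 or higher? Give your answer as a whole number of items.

n = 0.616(1 − 0.539) / [0.539(1 − 0.616)]
  = 0.283976 / 0.206976 = 1.3720
Items needed = n × 40 = 1.3720 × 40 ≈ 54.88 → round up to 55

55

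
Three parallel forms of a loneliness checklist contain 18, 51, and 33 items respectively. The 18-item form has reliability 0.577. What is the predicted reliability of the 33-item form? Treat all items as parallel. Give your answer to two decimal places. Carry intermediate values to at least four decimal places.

The 51-item form is not needed; work directly from the 18-item form with n = 33/18 = 1.8333.
r_{33} = n·r / (1 + (n − 1)·r) = 1.0578 / 1.4808 ≈ 0.7143

0.71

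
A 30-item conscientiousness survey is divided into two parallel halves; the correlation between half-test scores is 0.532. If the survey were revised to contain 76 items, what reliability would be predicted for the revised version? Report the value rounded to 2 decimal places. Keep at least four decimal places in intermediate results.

Spearman-Brown correction (n = 2): r_full = 2·0.532/(1 + 0.532) = 0.6945
Then adjust to 76 items: n = 76/30 = 2.5333
r_new = n·r_full / (1 + (n − 1)·r_full) = 1.7594 / 2.0649 ≈ 0.8521

0.85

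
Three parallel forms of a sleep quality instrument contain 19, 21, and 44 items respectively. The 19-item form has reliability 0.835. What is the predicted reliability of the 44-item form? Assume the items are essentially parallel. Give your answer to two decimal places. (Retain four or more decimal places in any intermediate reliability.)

0.92

The 21-item form is not needed; work directly from the 19-item form with n = 44/19 = 2.3158.
r_{44} = n·r / (1 + (n − 1)·r) = 1.9337 / 2.0987 ≈ 0.9214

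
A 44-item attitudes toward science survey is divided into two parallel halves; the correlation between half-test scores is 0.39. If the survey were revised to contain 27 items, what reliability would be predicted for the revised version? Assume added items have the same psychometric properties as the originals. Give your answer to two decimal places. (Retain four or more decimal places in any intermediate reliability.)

First correct the split-half correlation to full-test reliability: r_full = 2 × 0.39 / (1 + 0.39) ≈ 0.5612
Then adjust to 27 items: n = 27/44 = 0.6136
r_new = n·r_full / (1 + (n − 1)·r_full) = 0.3444 / 0.7832 ≈ 0.4397

0.44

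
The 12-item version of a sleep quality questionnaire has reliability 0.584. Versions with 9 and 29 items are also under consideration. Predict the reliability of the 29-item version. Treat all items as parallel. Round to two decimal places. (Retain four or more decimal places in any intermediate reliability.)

Only the ratio of lengths matters: n = 29/12 = 2.4167
r_{29} = n·r / (1 + (n − 1)·r) = 1.4114 / 1.8274 ≈ 0.7724

0.77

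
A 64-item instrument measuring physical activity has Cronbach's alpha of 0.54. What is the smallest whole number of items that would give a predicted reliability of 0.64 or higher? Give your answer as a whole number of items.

Invert Spearman-Brown to solve for n:
n = r_target (1 − r_old) / [ r_old (1 − r_target) ]
n = [0.64 × 0.46] / [0.54 × 0.36]
n = 0.2944 / 0.1944 ≈ 1.5144
So the test needs 1.5144 × 64 ≈ 96.92 items; rounding up, 97.

97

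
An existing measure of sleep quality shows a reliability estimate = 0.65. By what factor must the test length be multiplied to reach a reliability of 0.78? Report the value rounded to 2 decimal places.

Invert Spearman-Brown to solve for n:
n = r*(1 − r) / [ r (1 − r*) ]
n = 0.78 × (1 − 0.65) / [ 0.65 × (1 − 0.78) ]
  = 0.2730 / 0.1430 = 1.9091

1.91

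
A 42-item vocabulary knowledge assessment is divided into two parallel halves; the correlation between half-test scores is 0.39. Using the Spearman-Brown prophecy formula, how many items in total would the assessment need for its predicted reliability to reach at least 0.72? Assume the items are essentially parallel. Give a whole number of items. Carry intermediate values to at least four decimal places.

85

r_full = 2(0.39)/(1 + 0.39) = 0.5612
n = r_tgt(1 − r_full) / [r_full(1 − r_tgt)] = 0.72 × 0.4388 / (0.5612 × 0.28) ≈ 2.0106
Required items = 2.0106 × 42 = 84.45, so 85 items.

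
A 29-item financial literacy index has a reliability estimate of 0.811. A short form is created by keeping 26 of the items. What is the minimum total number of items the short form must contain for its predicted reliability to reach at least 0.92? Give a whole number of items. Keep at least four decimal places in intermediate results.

First, r for the 26-item form: n = 26/29 = 0.8966, so r_26 = 0.8966·0.811/(1 + (0.8966 − 1)·0.811) = 0.7937
Length factor from the short form to reach 0.92: n' = 0.92(1 − 0.7937) / [0.7937(1 − 0.92)] ≈ 2.9891
Items = 2.9891 × 26 ≈ 77.72 → 78

78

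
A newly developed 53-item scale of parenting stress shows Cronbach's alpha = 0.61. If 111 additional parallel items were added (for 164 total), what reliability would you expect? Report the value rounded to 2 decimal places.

0.83

Length ratio n = 164/53 = 3.0943
r_new = 3.0943·0.61 / [1 + (3.0943 − 1)·0.61]
r_new = 1.8875 / 2.2775 ≈ 0.8288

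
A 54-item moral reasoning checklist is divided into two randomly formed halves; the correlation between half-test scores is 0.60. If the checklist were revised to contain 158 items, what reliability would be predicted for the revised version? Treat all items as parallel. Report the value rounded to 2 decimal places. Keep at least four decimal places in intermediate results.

0.90

Full-test reliability from the split-half r: r_full = 2(0.60)/(1 + 0.60) = 0.7500
Then adjust to 158 items: n = 158/54 = 2.9259
r_new = n·r_full / (1 + (n − 1)·r_full) = 2.1944 / 2.4444 ≈ 0.8977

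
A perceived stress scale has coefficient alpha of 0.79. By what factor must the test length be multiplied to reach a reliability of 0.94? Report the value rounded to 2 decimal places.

Invert Spearman-Brown to solve for n:
n = r_target (1 − r_old) / [ r_old (1 − r_target) ]
n = [0.94 × 0.21] / [0.79 × 0.06]
n = 0.1974 / 0.0474 ≈ 4.1646

4.16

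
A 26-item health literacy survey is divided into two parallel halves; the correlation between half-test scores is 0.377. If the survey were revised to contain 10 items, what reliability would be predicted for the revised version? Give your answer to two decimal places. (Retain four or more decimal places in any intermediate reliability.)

0.32

Spearman-Brown correction (n = 2): r_full = 2·0.377/(1 + 0.377) = 0.5476
Length factor from 26 to 10 items: n = 10/26 = 0.3846
r_new = n·r_full / (1 + (n − 1)·r_full) = 0.2106 / 0.6630 ≈ 0.3176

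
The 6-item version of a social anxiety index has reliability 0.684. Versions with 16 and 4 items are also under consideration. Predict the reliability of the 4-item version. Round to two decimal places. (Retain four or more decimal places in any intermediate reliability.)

Only the ratio of lengths matters: n = 4/6 = 0.6667
r_{4} = n·r / (1 + (n − 1)·r) = 0.4560 / 0.7720 ≈ 0.5907

0.59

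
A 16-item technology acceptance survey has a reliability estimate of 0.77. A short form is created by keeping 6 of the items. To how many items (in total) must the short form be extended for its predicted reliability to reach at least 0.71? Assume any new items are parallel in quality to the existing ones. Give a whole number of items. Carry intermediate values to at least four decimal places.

12

First, r for the 6-item form: n = 6/16 = 0.3750, so r_6 = 0.3750·0.77/(1 + (0.3750 − 1)·0.77) = 0.5566
Then solve for n' with r_old = 0.5566, r_target = 0.71: n' = 0.71(1 − 0.5566)/[0.5566(1 − 0.71)] = 1.9504
Items = 1.9504 × 6 ≈ 11.70 → 12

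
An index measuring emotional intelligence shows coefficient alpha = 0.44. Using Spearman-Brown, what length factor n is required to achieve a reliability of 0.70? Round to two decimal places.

Invert Spearman-Brown to solve for n:
n = r*(1 − r) / [ r (1 − r*) ]
n = 0.70(1 − 0.44) / [0.44(1 − 0.70)]
n = 0.3920 / 0.1320 ≈ 2.9697

2.97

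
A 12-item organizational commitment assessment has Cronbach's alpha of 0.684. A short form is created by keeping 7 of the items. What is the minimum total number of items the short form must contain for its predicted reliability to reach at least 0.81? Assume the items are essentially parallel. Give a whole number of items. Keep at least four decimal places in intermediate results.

24

Short-form reliability: n = 7/12 = 0.5833; r_7 = n·r/(1+(n−1)r) ≈ 0.5580
Then solve for n' with r_old = 0.5580, r_target = 0.81: n' = 0.81(1 − 0.5580)/[0.5580(1 − 0.81)] = 3.3769
Items = 3.3769 × 7 ≈ 23.64 → 24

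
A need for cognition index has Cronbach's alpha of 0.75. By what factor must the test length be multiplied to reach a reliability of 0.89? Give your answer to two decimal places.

2.70

Spearman-Brown solved for the length factor n:
n = r*(1 − r) / [ r (1 − r*) ]
n = 0.89(1 − 0.75) / [0.75(1 − 0.89)]
n = 0.2225 / 0.0825 ≈ 2.6970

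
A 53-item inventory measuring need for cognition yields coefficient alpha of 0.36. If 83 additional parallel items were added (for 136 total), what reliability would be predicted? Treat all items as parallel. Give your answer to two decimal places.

Length ratio n = 136/53 = 2.566
Spearman-Brown: r_new = n·r / (1 + (n − 1)·r)
r_new = (2.566 × 0.36) / (1 + (2.566 − 1) × 0.36)
r_new = 0.9238 / 1.5638 ≈ 0.5907

0.59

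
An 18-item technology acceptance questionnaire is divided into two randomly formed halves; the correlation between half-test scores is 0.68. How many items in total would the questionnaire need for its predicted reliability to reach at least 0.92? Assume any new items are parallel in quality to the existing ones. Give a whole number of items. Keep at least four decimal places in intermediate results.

49

r_full = 2(0.68)/(1 + 0.68) = 0.8095
n = r_tgt(1 − r_full) / [r_full(1 − r_tgt)] = 0.92 × 0.1905 / (0.8095 × 0.08) ≈ 2.7063
Items = 2.7063 × 18 ≈ 48.71 → 49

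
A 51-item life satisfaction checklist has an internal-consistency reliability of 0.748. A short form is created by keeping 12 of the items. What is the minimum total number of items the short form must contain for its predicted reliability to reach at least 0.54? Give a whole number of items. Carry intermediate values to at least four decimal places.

Short-form reliability: n = 12/51 = 0.2353; r_12 = n·r/(1+(n−1)r) ≈ 0.4112
Then solve for n' with r_old = 0.4112, r_target = 0.54: n' = 0.54(1 − 0.4112)/[0.4112(1 − 0.54)] = 1.6809
Items = 1.6809 × 12 ≈ 20.17 → 21

21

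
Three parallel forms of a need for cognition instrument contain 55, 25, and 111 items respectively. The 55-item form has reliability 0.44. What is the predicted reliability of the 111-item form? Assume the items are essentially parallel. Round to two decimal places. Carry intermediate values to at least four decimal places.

0.61

Only the ratio of lengths matters: n = 111/55 = 2.0182
r_{111} = n·r / (1 + (n − 1)·r) = 0.8880 / 1.4480 ≈ 0.6133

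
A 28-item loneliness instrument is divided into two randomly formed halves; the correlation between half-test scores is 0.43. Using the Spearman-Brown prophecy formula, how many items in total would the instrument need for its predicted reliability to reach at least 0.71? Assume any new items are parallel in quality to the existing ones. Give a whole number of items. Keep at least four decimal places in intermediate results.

Corrected full-test reliability: r_full = 2 × 0.43 / (1 + 0.43) ≈ 0.6014
Solve Spearman-Brown for n: n = 0.71(1 − 0.6014) / [0.6014(1 − 0.71)] = 1.6227
Required items = 1.6227 × 28 = 45.44, so 46 items.

46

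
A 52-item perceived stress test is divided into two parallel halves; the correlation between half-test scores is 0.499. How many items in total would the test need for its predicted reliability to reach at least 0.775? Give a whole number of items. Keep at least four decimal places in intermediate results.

90

r_full = 2(0.499)/(1 + 0.499) = 0.6658
n = r_tgt(1 − r_full) / [r_full(1 − r_tgt)] = 0.775 × 0.3342 / (0.6658 × 0.225) ≈ 1.7289
Items = 1.7289 × 52 ≈ 89.90 → 90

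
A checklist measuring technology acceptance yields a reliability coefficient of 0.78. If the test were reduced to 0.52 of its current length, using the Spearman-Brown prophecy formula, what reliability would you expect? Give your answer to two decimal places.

0.65

Spearman-Brown: r_new = n·r / (1 + (n − 1)·r)
r_new = 0.52·0.78 / [1 + (0.52 − 1)·0.78]
     = 0.4056 / 0.6256 = 0.6483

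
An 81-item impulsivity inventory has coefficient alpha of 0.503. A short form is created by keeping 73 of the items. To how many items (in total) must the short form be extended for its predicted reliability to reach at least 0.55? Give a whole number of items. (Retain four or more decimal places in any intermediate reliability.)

First, r for the 73-item form: n = 73/81 = 0.9012, so r_73 = 0.9012·0.503/(1 + (0.9012 − 1)·0.503) = 0.4770
Length factor from the short form to reach 0.55: n' = 0.55(1 − 0.4770) / [0.4770(1 − 0.55)] ≈ 1.3401
Total items = 1.3401 × 73 = 97.83, rounded up to 98.

98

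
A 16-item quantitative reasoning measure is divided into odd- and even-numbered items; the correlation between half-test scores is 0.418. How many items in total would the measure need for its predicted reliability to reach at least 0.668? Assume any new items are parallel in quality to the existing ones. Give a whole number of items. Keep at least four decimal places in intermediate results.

r_full = 2(0.418)/(1 + 0.418) = 0.5896
Solve Spearman-Brown for n: n = 0.668(1 − 0.5896) / [0.5896(1 − 0.668)] = 1.4005
Items = 1.4005 × 16 ≈ 22.41 → 23

23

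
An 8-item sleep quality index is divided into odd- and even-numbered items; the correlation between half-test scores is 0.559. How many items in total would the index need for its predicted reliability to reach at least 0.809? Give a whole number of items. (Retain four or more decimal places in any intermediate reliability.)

14

r_full = 2(0.559)/(1 + 0.559) = 0.7171
Solve Spearman-Brown for n: n = 0.809(1 − 0.7171) / [0.7171(1 − 0.809)] = 1.6710
Items = 1.6710 × 8 ≈ 13.37 → 14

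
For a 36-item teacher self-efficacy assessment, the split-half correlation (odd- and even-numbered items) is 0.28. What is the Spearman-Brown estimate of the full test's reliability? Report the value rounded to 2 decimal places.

0.44

Each half is half the length of the full test, so the full test is n = 2 times a half.
r_full = 2(0.28) / (1 + 0.28)
       = 0.5600 / 1.2800 = 0.4375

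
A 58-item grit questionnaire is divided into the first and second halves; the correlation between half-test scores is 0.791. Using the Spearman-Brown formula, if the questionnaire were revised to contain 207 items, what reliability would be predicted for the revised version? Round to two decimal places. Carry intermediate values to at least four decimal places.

Spearman-Brown correction (n = 2): r_full = 2·0.791/(1 + 0.791) = 0.8833
Then adjust to 207 items: n = 207/58 = 3.5690
r_new = n·r_full / (1 + (n − 1)·r_full) = 3.1525 / 3.2692 ≈ 0.9643

0.96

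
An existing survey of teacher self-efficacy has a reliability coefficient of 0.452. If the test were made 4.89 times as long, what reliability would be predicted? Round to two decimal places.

0.80

r_new = 4.89·0.452 / [1 + (4.89 − 1)·0.452]
r_new = 2.2103 / 2.7583 ≈ 0.8013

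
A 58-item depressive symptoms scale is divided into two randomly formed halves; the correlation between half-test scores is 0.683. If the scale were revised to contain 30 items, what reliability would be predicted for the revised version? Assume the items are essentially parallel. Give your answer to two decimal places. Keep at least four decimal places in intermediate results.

0.69

Spearman-Brown correction (n = 2): r_full = 2·0.683/(1 + 0.683) = 0.8116
Length factor from 58 to 30 items: n = 30/58 = 0.5172
r_new = n·r_full / (1 + (n − 1)·r_full) = 0.4198 / 0.6082 ≈ 0.6902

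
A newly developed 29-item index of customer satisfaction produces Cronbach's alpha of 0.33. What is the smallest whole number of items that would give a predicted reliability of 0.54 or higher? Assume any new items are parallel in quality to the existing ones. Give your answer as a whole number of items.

Invert Spearman-Brown to solve for n:
n = r*(1 − r) / [ r (1 − r*) ]
n = 0.54 × (1 − 0.33) / [ 0.33 × (1 − 0.54) ]
n = 0.3618 / 0.1518 ≈ 2.3834
So the test needs 2.3834 × 29 ≈ 69.12 items; rounding up, 70.

70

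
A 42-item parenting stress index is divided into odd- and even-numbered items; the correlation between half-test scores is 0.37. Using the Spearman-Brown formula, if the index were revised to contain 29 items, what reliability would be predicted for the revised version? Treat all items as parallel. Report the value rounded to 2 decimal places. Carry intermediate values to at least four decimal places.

0.45

Spearman-Brown correction (n = 2): r_full = 2·0.37/(1 + 0.37) = 0.5401
Then adjust to 29 items: n = 29/42 = 0.6905
r_new = n·r_full / (1 + (n − 1)·r_full) = 0.3729 / 0.8328 ≈ 0.4478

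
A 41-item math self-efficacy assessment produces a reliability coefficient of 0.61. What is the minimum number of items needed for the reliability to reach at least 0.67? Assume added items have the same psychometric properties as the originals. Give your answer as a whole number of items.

54

Rearranging the Spearman-Brown formula for n,
n = r*(1 − r) / [ r (1 − r*) ]
n = [0.67 × 0.39] / [0.61 × 0.33]
n = 0.2613 / 0.2013 ≈ 1.2981
1.2981 × 41 = 53.22 → 54 items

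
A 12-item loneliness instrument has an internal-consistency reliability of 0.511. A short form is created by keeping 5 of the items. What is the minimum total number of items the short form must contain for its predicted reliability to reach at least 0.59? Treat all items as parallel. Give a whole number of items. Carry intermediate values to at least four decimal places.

Short-form reliability: n = 5/12 = 0.4167; r_5 = n·r/(1+(n−1)r) ≈ 0.3034
Then solve for n' with r_old = 0.3034, r_target = 0.59: n' = 0.59(1 − 0.3034)/[0.3034(1 − 0.59)] = 3.3040
Items = 3.3040 × 5 ≈ 16.52 → 17

17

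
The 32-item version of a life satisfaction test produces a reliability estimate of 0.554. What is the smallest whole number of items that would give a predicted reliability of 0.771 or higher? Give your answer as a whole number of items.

Invert Spearman-Brown to solve for n:
n = r*(1 − r) / [ r (1 − r*) ]
n = 0.771 × (1 − 0.554) / [ 0.554 × (1 − 0.771) ]
n = 0.343866 / 0.126866 ≈ 2.7105
Items needed = n × 32 = 2.7105 × 32 ≈ 86.74 → round up to 87

87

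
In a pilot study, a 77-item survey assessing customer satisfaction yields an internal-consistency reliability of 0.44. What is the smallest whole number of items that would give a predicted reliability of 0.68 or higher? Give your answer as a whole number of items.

209

Rearranging the Spearman-Brown formula for n,
n = r*(1 − r) / [ r (1 − r*) ]
n = [0.68 × 0.56] / [0.44 × 0.32]
  = 0.3808 / 0.1408 = 2.7045
So the test needs 2.7045 × 77 ≈ 208.25 items; rounding up, 209.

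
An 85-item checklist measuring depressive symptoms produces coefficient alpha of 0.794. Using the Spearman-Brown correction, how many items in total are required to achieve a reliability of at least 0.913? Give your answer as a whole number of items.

Invert Spearman-Brown to solve for n:
n = r*(1 − r) / [ r (1 − r*) ]
n = [0.913 × 0.206] / [0.794 × 0.087]
  = 0.188078 / 0.069078 = 2.7227
So the test needs 2.7227 × 85 ≈ 231.43 items; rounding up, 232.

232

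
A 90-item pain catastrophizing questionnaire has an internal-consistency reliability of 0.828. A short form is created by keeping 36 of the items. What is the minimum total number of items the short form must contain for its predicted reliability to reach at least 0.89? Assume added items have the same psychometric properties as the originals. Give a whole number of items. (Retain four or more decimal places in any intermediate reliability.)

152

Short-form reliability: n = 36/90 = 0.4000; r_36 = n·r/(1+(n−1)r) ≈ 0.6582
Length factor from the short form to reach 0.89: n' = 0.89(1 − 0.6582) / [0.6582(1 − 0.89)] ≈ 4.2016
Total items = 4.2016 × 36 = 151.26, rounded up to 152.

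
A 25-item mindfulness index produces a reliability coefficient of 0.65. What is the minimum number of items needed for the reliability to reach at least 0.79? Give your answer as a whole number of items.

Spearman-Brown solved for the length factor n:
n = r*(1 − r) / [ r (1 − r*) ]
n = 0.79 × (1 − 0.65) / [ 0.65 × (1 − 0.79) ]
n = 0.2765 / 0.1365 ≈ 2.0256
2.0256 × 25 = 50.64 → 51 items

51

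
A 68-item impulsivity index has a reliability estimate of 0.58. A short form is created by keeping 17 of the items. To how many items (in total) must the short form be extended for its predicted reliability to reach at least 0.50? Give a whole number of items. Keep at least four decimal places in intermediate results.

First, r for the 17-item form: n = 17/68 = 0.2500, so r_17 = 0.2500·0.58/(1 + (0.2500 − 1)·0.58) = 0.2566
Then solve for n' with r_old = 0.2566, r_target = 0.50: n' = 0.50(1 − 0.2566)/[0.2566(1 − 0.50)] = 2.8971
Items = 2.8971 × 17 ≈ 49.25 → 50

50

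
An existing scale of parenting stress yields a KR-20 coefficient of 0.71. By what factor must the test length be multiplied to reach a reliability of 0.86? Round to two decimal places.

Invert Spearman-Brown to solve for n:
n = r*(1 − r) / [ r (1 − r*) ]
n = [0.86 × 0.29] / [0.71 × 0.14]
  = 0.2494 / 0.0994 = 2.5091

2.51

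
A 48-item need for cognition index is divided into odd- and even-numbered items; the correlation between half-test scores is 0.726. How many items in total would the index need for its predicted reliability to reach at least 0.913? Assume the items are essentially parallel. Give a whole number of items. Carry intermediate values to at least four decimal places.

96

Corrected full-test reliability: r_full = 2 × 0.726 / (1 + 0.726) ≈ 0.8413
Solve Spearman-Brown for n: n = 0.913(1 − 0.8413) / [0.8413(1 − 0.913)] = 1.9796
Items = 1.9796 × 48 ≈ 95.02 → 96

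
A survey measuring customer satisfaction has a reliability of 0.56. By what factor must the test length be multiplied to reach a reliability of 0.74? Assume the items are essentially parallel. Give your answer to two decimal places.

2.24

Rearranging the Spearman-Brown formula for n,
n = r*(1 − r) / [ r (1 − r*) ]
n = [0.74 × 0.44] / [0.56 × 0.26]
  = 0.3256 / 0.1456 = 2.2363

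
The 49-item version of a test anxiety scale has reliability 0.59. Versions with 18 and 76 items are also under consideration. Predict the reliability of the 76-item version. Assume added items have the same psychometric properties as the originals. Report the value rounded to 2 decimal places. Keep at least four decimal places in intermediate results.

0.69

Only the ratio of lengths matters: n = 76/49 = 1.5510
r_{76} = n·r / (1 + (n − 1)·r) = 0.9151 / 1.3251 ≈ 0.6906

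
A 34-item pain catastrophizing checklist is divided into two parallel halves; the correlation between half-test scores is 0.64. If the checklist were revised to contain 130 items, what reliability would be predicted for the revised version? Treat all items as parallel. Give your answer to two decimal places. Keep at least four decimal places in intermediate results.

Spearman-Brown correction (n = 2): r_full = 2·0.64/(1 + 0.64) = 0.7805
Then adjust to 130 items: n = 130/34 = 3.8235
r_new = n·r_full / (1 + (n − 1)·r_full) = 2.9842 / 3.2037 ≈ 0.9315

0.93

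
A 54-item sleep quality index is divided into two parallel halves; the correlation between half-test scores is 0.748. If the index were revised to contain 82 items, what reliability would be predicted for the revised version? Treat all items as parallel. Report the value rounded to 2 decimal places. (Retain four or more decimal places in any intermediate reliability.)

First correct the split-half correlation to full-test reliability: r_full = 2 × 0.748 / (1 + 0.748) ≈ 0.8558
Length factor from 54 to 82 items: n = 82/54 = 1.5185
r_new = n·r_full / (1 + (n − 1)·r_full) = 1.2995 / 1.4437 ≈ 0.9001

0.90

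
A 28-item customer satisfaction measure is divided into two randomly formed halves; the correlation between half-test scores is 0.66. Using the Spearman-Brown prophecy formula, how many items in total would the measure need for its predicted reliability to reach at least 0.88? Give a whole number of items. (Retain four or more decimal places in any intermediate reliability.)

r_full = 2(0.66)/(1 + 0.66) = 0.7952
n = r_tgt(1 − r_full) / [r_full(1 − r_tgt)] = 0.88 × 0.2048 / (0.7952 × 0.12) ≈ 1.8887
Required items = 1.8887 × 28 = 52.88, so 53 items.

53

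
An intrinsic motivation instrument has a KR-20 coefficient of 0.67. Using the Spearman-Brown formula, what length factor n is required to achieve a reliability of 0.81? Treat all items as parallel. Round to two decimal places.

2.10

Spearman-Brown solved for the length factor n:
n = r_target (1 − r_old) / [ r_old (1 − r_target) ]
n = [0.81 × 0.33] / [0.67 × 0.19]
  = 0.2673 / 0.1273 = 2.0998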